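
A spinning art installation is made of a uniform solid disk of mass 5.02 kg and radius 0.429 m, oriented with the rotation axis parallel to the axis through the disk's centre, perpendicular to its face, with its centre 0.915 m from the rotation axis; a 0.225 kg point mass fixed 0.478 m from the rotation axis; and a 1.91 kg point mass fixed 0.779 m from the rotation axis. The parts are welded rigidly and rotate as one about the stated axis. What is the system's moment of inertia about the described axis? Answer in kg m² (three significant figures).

5.88

Solid disk: I_cm = (1/2)MR² = (1/2)(5.02)(0.429)² = 0.46194 kg m²; centre at d = 0.915 m, so I = I_cm + Md² gives I = 0.46194 + (5.02)(0.915)² = 4.6648 kg m².
Point mass: I_cm = 0; centre at d = 0.478 m, so I = I_cm + Md² gives I = 0 + (0.225)(0.478)² = 0.051409 kg m².
Point mass: I_cm = 0; centre at d = 0.779 m, so I = I_cm + Md² gives I = 0 + (1.91)(0.779)² = 1.1591 kg m².
Total I = 4.6648 + 0.051409 + 1.1591 = 5.8753 kg m².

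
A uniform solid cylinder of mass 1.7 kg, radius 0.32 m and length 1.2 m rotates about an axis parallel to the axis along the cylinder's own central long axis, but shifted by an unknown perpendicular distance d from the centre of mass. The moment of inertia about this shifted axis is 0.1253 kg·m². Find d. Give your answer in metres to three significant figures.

About the centre-of-mass axis, I_cm = (1/2)MR² = (1/2)(1.7)(0.32)² = 0.08704 kg·m².
Parallel axis theorem: I = I_cm + Md², so Md² = 0.1253 − 0.08704 = 0.03826 kg·m².
d = √(0.03826 / 1.7) = 0.15002 m.

0.150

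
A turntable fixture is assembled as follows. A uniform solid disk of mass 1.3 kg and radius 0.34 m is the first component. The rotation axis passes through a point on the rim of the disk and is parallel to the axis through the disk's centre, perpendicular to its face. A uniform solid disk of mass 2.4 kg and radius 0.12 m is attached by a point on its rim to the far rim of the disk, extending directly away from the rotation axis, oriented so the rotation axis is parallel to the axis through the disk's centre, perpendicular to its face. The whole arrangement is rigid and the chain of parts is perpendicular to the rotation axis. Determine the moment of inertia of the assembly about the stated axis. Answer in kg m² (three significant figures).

Solid disk: I_cm = (1/2)MR² = (1/2)(1.3)(0.34)² = 0.07514 kg m²; centre at d = 0.34 m, so the parallel axis theorem gives I = 0.07514 + (1.3)(0.34)² = 0.22542 kg m².
Solid disk: I_cm = (1/2)MR² = (1/2)(2.4)(0.12)² = 0.01728 kg m²; centre at d = 0.34 + 0.34 + 0.12 = 0.8 m, so the parallel axis theorem gives I = 0.01728 + (2.4)(0.8)² = 1.5533 kg m².
Total I = 0.22542 + 1.5533 = 1.7787 kg m².

1.78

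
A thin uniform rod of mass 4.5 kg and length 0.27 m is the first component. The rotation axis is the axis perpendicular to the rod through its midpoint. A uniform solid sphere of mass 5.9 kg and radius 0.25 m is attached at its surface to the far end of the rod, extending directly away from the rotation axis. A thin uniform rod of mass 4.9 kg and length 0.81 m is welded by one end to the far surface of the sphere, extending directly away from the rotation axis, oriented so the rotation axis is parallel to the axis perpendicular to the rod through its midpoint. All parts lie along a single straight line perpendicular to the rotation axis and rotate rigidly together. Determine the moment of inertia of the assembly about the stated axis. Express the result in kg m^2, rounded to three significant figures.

6.62

Thin rod: I_cm = (1/12)ML² = (1/12)(4.5)(0.27)² = 0.027338 kg m^2; axis through the centre, so I = 0.027338 kg m^2.
Solid sphere: I_cm = (2/5)MR² = (2/5)(5.9)(0.25)² = 0.1475 kg m^2; centre at d = 0.135 + 0.25 = 0.385 m, so the parallel axis theorem gives I = 0.1475 + (5.9)(0.385)² = 1.022 kg m^2.
Thin rod: I_cm = (1/12)ML² = (1/12)(4.9)(0.81)² = 0.26791 kg m^2; centre at d = 0.135 + 0.25 + 0.25 + 0.405 = 1.04 m, so the parallel axis theorem gives I = 0.26791 + (4.9)(1.04)² = 5.5677 kg m^2.
Total I = 0.027338 + 1.022 + 5.5677 = 6.6171 kg m^2.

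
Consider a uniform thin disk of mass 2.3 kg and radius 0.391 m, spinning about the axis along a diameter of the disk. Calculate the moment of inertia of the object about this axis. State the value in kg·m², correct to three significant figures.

I_cm = (1/4)MR² = (1/4)(2.3)(0.391)² = 0.087907 kg·m²; axis through the centre, so I = 0.087907 kg·m².

0.0879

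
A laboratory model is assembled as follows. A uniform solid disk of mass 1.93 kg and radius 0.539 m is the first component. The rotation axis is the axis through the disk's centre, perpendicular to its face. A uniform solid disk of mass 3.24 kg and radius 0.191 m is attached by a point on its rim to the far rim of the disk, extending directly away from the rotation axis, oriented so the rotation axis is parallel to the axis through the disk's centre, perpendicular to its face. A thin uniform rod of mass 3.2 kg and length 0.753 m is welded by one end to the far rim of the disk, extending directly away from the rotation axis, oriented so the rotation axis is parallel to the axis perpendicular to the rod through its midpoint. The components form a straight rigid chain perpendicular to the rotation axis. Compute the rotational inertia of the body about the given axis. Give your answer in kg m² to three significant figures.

Solid disk: I_cm = (1/2)MR² = (1/2)(1.93)(0.539)² = 0.28035 kg m²; axis through the centre, so I = 0.28035 kg m².
Solid disk: I_cm = (1/2)MR² = (1/2)(3.24)(0.191)² = 0.059099 kg m²; centre at d = 0.539 + 0.191 = 0.73 m, so I = I_cm + Md² gives I = 0.059099 + (3.24)(0.73)² = 1.7857 kg m².
Thin rod: I_cm = (1/12)ML² = (1/12)(3.2)(0.753)² = 0.1512 kg m²; centre at d = 0.539 + 0.191 + 0.191 + 0.3765 = 1.2975 m, so I = I_cm + Md² gives I = 0.1512 + (3.2)(1.2975)² = 5.5384 kg m².
Total I = 0.28035 + 1.7857 + 5.5384 = 7.6045 kg m².

7.60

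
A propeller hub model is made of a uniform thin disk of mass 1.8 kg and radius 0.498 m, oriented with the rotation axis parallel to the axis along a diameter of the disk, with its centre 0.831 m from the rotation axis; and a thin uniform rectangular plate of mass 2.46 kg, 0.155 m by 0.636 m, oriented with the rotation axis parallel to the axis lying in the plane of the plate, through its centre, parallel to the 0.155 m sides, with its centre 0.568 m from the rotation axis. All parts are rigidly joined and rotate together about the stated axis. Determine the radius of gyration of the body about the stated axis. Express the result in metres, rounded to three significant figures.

Thin disk: I_cm = (1/4)MR² = (1/4)(1.8)(0.498)² = 0.1116 kg m^2; centre at d = 0.831 m, so the parallel axis theorem gives I = 0.1116 + (1.8)(0.831)² = 1.3546 kg m^2.
Rectangular plate: I_cm = (1/12)Mb² = (1/12)(2.46)(0.636)² = 0.082922 kg m^2; centre at d = 0.568 m, so the parallel axis theorem gives I = 0.082922 + (2.46)(0.568)² = 0.87658 kg m^2.
Total I = 2.2312 kg m^2; total mass M = 4.26 kg.
k = √(I/M) = √(2.2312/4.26) = 0.72371 m.

0.724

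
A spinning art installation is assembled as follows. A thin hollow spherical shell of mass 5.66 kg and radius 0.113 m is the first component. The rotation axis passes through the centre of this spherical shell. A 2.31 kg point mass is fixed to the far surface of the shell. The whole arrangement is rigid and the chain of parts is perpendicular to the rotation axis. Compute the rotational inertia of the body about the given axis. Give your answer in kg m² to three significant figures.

Spherical shell: I_cm = (2/3)MR² = (2/3)(5.66)(0.113)² = 0.048182 kg m²; axis through the centre, so I = 0.048182 kg m².
Point mass: I_cm = 0; centre at d = 0.113 m, so I = I_cm + Md² gives I = 0 + (2.31)(0.113)² = 0.029496 kg m².
Total I = 0.048182 + 0.029496 = 0.077678 kg m².

0.0777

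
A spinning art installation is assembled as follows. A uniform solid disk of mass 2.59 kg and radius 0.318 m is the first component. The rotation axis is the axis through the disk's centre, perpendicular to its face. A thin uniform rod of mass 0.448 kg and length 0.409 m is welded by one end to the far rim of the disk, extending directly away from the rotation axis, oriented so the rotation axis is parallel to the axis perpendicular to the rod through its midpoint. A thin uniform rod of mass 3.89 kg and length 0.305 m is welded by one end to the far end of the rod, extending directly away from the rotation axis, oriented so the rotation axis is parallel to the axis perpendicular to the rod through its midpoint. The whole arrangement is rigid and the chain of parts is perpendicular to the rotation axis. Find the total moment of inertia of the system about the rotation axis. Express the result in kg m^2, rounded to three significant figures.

Solid disk: I_cm = (1/2)MR² = (1/2)(2.59)(0.318)² = 0.13096 kg m^2; axis through the centre, so I = 0.13096 kg m^2.
Thin rod: I_cm = (1/12)ML² = (1/12)(0.448)(0.409)² = 0.0062452 kg m^2; centre at d = 0.318 + 0.2045 = 0.5225 m, so I = I_cm + Md² gives I = 0.0062452 + (0.448)(0.5225)² = 0.12855 kg m^2.
Thin rod: I_cm = (1/12)ML² = (1/12)(3.89)(0.305)² = 0.030156 kg m^2; centre at d = 0.318 + 0.2045 + 0.2045 + 0.1525 = 0.8795 m, so I = I_cm + Md² gives I = 0.030156 + (3.89)(0.8795)² = 3.0391 kg m^2.
Total I = 0.13096 + 0.12855 + 3.0391 = 3.2987 kg m^2.

3.30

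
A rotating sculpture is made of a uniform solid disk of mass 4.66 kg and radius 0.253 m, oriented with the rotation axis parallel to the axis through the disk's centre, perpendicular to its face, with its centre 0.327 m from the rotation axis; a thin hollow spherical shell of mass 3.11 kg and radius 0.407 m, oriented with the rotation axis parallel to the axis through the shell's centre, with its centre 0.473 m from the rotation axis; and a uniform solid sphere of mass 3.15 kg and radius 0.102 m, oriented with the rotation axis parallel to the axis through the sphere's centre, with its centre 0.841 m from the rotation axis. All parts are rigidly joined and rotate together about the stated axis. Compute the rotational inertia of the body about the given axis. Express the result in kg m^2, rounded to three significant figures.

3.93

Solid disk: I_cm = (1/2)MR² = (1/2)(4.66)(0.253)² = 0.14914 kg m^2; centre at d = 0.327 m, so the parallel axis theorem gives I = 0.14914 + (4.66)(0.327)² = 0.64743 kg m^2.
Spherical shell: I_cm = (2/3)MR² = (2/3)(3.11)(0.407)² = 0.34345 kg m^2; centre at d = 0.473 m, so the parallel axis theorem gives I = 0.34345 + (3.11)(0.473)² = 1.0392 kg m^2.
Solid sphere: I_cm = (2/5)MR² = (2/5)(3.15)(0.102)² = 0.013109 kg m^2; centre at d = 0.841 m, so the parallel axis theorem gives I = 0.013109 + (3.15)(0.841)² = 2.241 kg m^2.
Total I = 0.64743 + 1.0392 + 2.241 = 3.9277 kg m^2.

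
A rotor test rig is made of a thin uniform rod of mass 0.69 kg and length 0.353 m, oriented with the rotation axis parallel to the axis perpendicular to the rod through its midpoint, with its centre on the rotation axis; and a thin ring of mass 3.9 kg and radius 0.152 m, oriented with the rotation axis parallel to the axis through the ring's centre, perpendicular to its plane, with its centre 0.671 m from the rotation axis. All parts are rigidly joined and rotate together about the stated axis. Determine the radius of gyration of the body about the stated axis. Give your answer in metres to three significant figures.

0.635

Thin rod: I_cm = (1/12)ML² = (1/12)(0.69)(0.353)² = 0.007165 kg m²; axis through the centre, so I = 0.007165 kg m².
Thin ring: I_cm = MR² = (3.9)(0.152)² = 0.090106 kg m²; centre at d = 0.671 m, so I = I_cm + Md² gives I = 0.090106 + (3.9)(0.671)² = 1.846 kg m².
Total I = 1.8532 kg m²; total mass M = 4.59 kg.
k = √(I/M) = √(1.8532/4.59) = 0.63541 m.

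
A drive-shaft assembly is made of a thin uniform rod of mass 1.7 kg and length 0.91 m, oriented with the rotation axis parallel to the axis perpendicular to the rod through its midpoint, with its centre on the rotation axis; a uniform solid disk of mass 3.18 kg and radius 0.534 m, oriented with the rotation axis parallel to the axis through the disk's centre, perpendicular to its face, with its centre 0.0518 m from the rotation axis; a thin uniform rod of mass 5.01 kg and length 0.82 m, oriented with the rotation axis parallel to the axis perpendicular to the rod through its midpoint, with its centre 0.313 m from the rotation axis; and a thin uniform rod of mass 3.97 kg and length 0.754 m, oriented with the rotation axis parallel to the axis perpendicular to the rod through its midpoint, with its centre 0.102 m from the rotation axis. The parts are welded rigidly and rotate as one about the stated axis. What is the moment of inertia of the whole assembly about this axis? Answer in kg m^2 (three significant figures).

1.58

Thin rod: I_cm = (1/12)ML² = (1/12)(1.7)(0.91)² = 0.11731 kg m^2; axis through the centre, so I = 0.11731 kg m^2.
Solid disk: I_cm = (1/2)MR² = (1/2)(3.18)(0.534)² = 0.4534 kg m^2; centre at d = 0.0518 m, so the parallel axis theorem gives I = 0.4534 + (3.18)(0.0518)² = 0.46193 kg m^2.
Thin rod: I_cm = (1/12)ML² = (1/12)(5.01)(0.82)² = 0.28073 kg m^2; centre at d = 0.313 m, so the parallel axis theorem gives I = 0.28073 + (5.01)(0.313)² = 0.77155 kg m^2.
Thin rod: I_cm = (1/12)ML² = (1/12)(3.97)(0.754)² = 0.18808 kg m^2; centre at d = 0.102 m, so the parallel axis theorem gives I = 0.18808 + (3.97)(0.102)² = 0.22939 kg m^2.
Total I = 0.11731 + 0.46193 + 0.77155 + 0.22939 = 1.5802 kg m^2.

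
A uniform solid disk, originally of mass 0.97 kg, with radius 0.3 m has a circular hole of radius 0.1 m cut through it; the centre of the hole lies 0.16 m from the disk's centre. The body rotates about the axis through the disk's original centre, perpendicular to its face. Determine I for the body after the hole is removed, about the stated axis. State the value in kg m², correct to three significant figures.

Unpierced body about its centre: I₀ = (1/2)MR² = (1/2)(0.97)(0.3)² = 0.04365 kg m².
The removed disk has mass m = M·(r/R)² = (0.97)(0.1/0.3)² = 0.10778 kg (same uniform areal density).
Its moment of inertia about the rotation axis (parallel-axis theorem): I_hole = (1/2)mr² + md² = (1/2)(0.10778)(0.1)² + (0.10778)(0.16)² = 0.003298 kg m².
Treating the hole as negative mass, I = I₀ − I_hole = 0.04365 − 0.003298 = 0.040352 kg m².

0.0404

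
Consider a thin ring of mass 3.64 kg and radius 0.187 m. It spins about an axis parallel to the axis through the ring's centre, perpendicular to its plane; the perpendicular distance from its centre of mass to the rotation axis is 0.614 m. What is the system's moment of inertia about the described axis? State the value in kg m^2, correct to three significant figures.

I_cm = MR² = (3.64)(0.187)² = 0.12729 kg m^2; centre at d = 0.614 m, so I = I_cm + Md² gives I = 0.12729 + (3.64)(0.614)² = 1.4996 kg m^2.

1.50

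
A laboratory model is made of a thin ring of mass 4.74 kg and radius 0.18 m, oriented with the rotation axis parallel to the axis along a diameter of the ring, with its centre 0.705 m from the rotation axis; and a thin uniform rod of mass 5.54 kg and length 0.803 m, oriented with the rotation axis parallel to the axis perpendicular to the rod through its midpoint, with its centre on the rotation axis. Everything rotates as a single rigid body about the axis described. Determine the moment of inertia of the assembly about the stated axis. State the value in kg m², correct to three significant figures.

2.73

Thin ring: I_cm = (1/2)MR² = (1/2)(4.74)(0.18)² = 0.076788 kg m²; centre at d = 0.705 m, so I = I_cm + Md² gives I = 0.076788 + (4.74)(0.705)² = 2.4327 kg m².
Thin rod: I_cm = (1/12)ML² = (1/12)(5.54)(0.803)² = 0.29769 kg m²; axis through the centre, so I = 0.29769 kg m².
Total I = 2.4327 + 0.29769 = 2.7304 kg m².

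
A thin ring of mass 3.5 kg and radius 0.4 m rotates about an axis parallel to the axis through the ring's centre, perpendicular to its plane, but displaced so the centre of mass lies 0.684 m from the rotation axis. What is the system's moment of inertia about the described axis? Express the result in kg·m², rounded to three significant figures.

I_cm = MR² = (3.5)(0.4)² = 0.56 kg·m²; centre at d = 0.684 m, so I = I_cm + Md² gives I = 0.56 + (3.5)(0.684)² = 2.1975 kg·m².

2.20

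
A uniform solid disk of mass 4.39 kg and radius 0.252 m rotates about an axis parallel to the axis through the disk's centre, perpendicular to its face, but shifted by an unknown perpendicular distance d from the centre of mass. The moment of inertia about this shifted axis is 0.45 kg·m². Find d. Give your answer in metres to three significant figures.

About the centre-of-mass axis, I_cm = (1/2)MR² = (1/2)(4.39)(0.252)² = 0.13939 kg·m².
Parallel axis theorem: I = I_cm + Md², so Md² = 0.45 − 0.13939 = 0.31061 kg·m².
d = √(0.31061 / 4.39) = 0.266 m.

0.266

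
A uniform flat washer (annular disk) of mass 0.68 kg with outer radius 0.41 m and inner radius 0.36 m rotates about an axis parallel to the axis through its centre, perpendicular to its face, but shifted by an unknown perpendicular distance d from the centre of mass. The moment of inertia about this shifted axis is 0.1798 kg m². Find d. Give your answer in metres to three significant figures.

0.340

About the centre-of-mass axis, I_cm = (1/2)M(R²+r²) = (1/2)(0.68)[(0.41)² + (0.36)²] = 0.10122 kg m².
Parallel axis theorem: I = I_cm + Md², so Md² = 0.1798 − 0.10122 = 0.078582 kg m².
d = √(0.078582 / 0.68) = 0.33994 m.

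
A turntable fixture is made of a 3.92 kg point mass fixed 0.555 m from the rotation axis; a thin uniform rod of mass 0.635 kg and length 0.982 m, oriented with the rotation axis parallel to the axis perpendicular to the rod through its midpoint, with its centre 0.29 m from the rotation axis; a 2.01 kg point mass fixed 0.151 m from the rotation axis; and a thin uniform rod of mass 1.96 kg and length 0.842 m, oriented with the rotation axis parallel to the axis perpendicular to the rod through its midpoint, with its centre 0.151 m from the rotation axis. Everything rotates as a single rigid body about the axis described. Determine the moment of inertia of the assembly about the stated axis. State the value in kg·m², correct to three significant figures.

1.52

Point mass: I_cm = 0; centre at d = 0.555 m, so the parallel axis theorem gives I = 0 + (3.92)(0.555)² = 1.2075 kg·m².
Thin rod: I_cm = (1/12)ML² = (1/12)(0.635)(0.982)² = 0.051029 kg·m²; centre at d = 0.29 m, so the parallel axis theorem gives I = 0.051029 + (0.635)(0.29)² = 0.10443 kg·m².
Point mass: I_cm = 0; centre at d = 0.151 m, so the parallel axis theorem gives I = 0 + (2.01)(0.151)² = 0.04583 kg·m².
Thin rod: I_cm = (1/12)ML² = (1/12)(1.96)(0.842)² = 0.1158 kg·m²; centre at d = 0.151 m, so the parallel axis theorem gives I = 0.1158 + (1.96)(0.151)² = 0.16049 kg·m².
Total I = 1.2075 + 0.10443 + 0.04583 + 0.16049 = 1.5182 kg·m².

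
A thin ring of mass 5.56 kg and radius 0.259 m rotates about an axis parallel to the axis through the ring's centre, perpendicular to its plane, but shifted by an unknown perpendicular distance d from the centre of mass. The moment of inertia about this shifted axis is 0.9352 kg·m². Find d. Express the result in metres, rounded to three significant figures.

About the centre-of-mass axis, I_cm = MR² = (5.56)(0.259)² = 0.37297 kg·m².
Parallel axis theorem: I = I_cm + Md², so Md² = 0.9352 − 0.37297 = 0.56223 kg·m².
d = √(0.56223 / 5.56) = 0.31799 m.

0.318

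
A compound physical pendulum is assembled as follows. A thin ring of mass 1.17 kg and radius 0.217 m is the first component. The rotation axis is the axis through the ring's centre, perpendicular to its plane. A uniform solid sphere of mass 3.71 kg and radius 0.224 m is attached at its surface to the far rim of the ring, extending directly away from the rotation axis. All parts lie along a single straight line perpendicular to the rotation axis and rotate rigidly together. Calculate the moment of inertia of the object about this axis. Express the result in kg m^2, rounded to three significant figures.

Thin ring: I_cm = MR² = (1.17)(0.217)² = 0.055094 kg m^2; axis through the centre, so I = 0.055094 kg m^2.
Solid sphere: I_cm = (2/5)MR² = (2/5)(3.71)(0.224)² = 0.074461 kg m^2; centre at d = 0.217 + 0.224 = 0.441 m, so I = I_cm + Md² gives I = 0.074461 + (3.71)(0.441)² = 0.79599 kg m^2.
Total I = 0.055094 + 0.79599 = 0.85108 kg m^2.

0.851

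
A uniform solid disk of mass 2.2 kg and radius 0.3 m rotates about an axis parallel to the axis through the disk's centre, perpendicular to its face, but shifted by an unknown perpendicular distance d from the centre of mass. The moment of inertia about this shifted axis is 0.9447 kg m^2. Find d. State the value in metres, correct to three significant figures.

0.620

About the centre-of-mass axis, I_cm = (1/2)MR² = (1/2)(2.2)(0.3)² = 0.099 kg m^2.
Parallel axis theorem: I = I_cm + Md², so Md² = 0.9447 − 0.099 = 0.8457 kg m^2.
d = √(0.8457 / 2.2) = 0.62001 m.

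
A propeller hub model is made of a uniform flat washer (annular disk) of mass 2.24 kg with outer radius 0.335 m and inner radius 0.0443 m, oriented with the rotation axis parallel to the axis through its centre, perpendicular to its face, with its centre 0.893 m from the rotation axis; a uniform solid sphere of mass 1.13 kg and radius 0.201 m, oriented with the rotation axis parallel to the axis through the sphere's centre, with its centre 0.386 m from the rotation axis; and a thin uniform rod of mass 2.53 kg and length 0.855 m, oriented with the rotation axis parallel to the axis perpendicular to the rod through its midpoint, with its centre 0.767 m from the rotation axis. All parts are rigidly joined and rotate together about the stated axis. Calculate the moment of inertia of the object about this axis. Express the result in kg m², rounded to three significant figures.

Annular disk: I_cm = (1/2)M(R²+r²) = (1/2)(2.24)[(0.335)² + (0.0443)²] = 0.12789 kg m²; centre at d = 0.893 m, so the parallel axis theorem gives I = 0.12789 + (2.24)(0.893)² = 1.9142 kg m².
Solid sphere: I_cm = (2/5)MR² = (2/5)(1.13)(0.201)² = 0.018261 kg m²; centre at d = 0.386 m, so the parallel axis theorem gives I = 0.018261 + (1.13)(0.386)² = 0.18663 kg m².
Thin rod: I_cm = (1/12)ML² = (1/12)(2.53)(0.855)² = 0.15412 kg m²; centre at d = 0.767 m, so the parallel axis theorem gives I = 0.15412 + (2.53)(0.767)² = 1.6425 kg m².
Total I = 1.9142 + 0.18663 + 1.6425 = 3.7433 kg m².

3.74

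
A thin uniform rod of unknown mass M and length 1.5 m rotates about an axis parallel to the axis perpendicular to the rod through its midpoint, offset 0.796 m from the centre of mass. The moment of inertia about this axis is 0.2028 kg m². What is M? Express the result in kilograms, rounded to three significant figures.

I = I_cm + Md² = (1/12)ML² + Md² = M·[0.0833333·(1.5)² + (0.796)²] = M·0.82112.
So M = 0.2028 / 0.82112 = 0.24698 kg.

0.247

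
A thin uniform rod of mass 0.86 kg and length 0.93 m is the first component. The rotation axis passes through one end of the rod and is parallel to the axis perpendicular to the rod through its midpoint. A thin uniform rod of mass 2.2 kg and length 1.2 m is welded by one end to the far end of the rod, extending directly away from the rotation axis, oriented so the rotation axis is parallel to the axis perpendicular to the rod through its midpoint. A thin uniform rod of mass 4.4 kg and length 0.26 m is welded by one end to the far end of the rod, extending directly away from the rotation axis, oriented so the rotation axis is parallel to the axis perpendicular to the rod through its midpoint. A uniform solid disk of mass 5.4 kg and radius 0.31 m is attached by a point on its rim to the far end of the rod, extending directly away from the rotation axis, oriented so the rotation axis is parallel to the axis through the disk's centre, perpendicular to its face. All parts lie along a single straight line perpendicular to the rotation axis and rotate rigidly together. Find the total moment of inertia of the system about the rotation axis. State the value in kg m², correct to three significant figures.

67.8

Thin rod: I_cm = (1/12)ML² = (1/12)(0.86)(0.93)² = 0.061984 kg m²; centre at d = 0.465 m, so I = I_cm + Md² gives I = 0.061984 + (0.86)(0.465)² = 0.24794 kg m².
Thin rod: I_cm = (1/12)ML² = (1/12)(2.2)(1.2)² = 0.264 kg m²; centre at d = 0.465 + 0.465 + 0.6 = 1.53 m, so I = I_cm + Md² gives I = 0.264 + (2.2)(1.53)² = 5.414 kg m².
Thin rod: I_cm = (1/12)ML² = (1/12)(4.4)(0.26)² = 0.024787 kg m²; centre at d = 0.465 + 0.465 + 0.6 + 0.6 + 0.13 = 2.26 m, so I = I_cm + Md² gives I = 0.024787 + (4.4)(2.26)² = 22.498 kg m².
Solid disk: I_cm = (1/2)MR² = (1/2)(5.4)(0.31)² = 0.25947 kg m²; centre at d = 0.465 + 0.465 + 0.6 + 0.6 + 0.13 + 0.13 + 0.31 = 2.7 m, so I = I_cm + Md² gives I = 0.25947 + (5.4)(2.7)² = 39.625 kg m².
Total I = 0.24794 + 5.414 + 22.498 + 39.625 = 67.786 kg m².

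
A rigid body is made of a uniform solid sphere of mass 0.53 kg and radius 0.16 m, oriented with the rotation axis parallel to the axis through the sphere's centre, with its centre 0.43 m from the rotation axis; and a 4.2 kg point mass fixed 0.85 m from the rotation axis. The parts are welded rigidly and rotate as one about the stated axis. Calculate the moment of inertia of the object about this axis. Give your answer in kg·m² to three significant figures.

Solid sphere: I_cm = (2/5)MR² = (2/5)(0.53)(0.16)² = 0.0054272 kg·m²; centre at d = 0.43 m, so I = I_cm + Md² gives I = 0.0054272 + (0.53)(0.43)² = 0.10342 kg·m².
Point mass: I_cm = 0; centre at d = 0.85 m, so I = I_cm + Md² gives I = 0 + (4.2)(0.85)² = 3.0345 kg·m².
Total I = 0.10342 + 3.0345 = 3.1379 kg·m².

3.14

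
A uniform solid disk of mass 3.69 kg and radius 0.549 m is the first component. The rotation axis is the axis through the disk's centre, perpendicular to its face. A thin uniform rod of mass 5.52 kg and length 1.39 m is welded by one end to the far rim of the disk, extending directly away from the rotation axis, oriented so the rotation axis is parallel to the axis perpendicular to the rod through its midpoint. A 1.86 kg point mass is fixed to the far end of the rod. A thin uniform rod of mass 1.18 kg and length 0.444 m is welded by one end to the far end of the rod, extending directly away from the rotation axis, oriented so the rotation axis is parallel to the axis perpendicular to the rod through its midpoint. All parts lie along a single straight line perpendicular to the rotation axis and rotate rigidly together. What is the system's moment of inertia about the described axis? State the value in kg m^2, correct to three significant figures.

22.5

Solid disk: I_cm = (1/2)MR² = (1/2)(3.69)(0.549)² = 0.55608 kg m^2; axis through the centre, so I = 0.55608 kg m^2.
Thin rod: I_cm = (1/12)ML² = (1/12)(5.52)(1.39)² = 0.88877 kg m^2; centre at d = 0.549 + 0.695 = 1.244 m, so the parallel axis theorem gives I = 0.88877 + (5.52)(1.244)² = 9.4312 kg m^2.
Point mass: I_cm = 0; centre at d = 0.549 + 0.695 + 0.695 = 1.939 m, so the parallel axis theorem gives I = 0 + (1.86)(1.939)² = 6.9931 kg m^2.
Thin rod: I_cm = (1/12)ML² = (1/12)(1.18)(0.444)² = 0.019385 kg m^2; centre at d = 0.549 + 0.695 + 0.695 + 0.222 = 2.161 m, so the parallel axis theorem gives I = 0.019385 + (1.18)(2.161)² = 5.5299 kg m^2.
Total I = 0.55608 + 9.4312 + 6.9931 + 5.5299 = 22.51 kg m^2.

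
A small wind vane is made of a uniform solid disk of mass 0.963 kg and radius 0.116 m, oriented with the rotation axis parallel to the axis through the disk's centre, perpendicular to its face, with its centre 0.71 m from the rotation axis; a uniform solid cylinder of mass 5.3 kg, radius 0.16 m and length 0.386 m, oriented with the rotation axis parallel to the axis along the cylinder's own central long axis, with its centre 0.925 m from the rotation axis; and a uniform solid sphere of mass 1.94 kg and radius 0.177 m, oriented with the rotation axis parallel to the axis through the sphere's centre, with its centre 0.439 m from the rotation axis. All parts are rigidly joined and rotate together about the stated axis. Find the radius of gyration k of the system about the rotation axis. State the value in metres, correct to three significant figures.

Solid disk: I_cm = (1/2)MR² = (1/2)(0.963)(0.116)² = 0.0064791 kg m^2; centre at d = 0.71 m, so I = I_cm + Md² gives I = 0.0064791 + (0.963)(0.71)² = 0.49193 kg m^2.
Solid cylinder: I_cm = (1/2)MR² = (1/2)(5.3)(0.16)² = 0.06784 kg m^2; centre at d = 0.925 m, so I = I_cm + Md² gives I = 0.06784 + (5.3)(0.925)² = 4.6027 kg m^2.
Solid sphere: I_cm = (2/5)MR² = (2/5)(1.94)(0.177)² = 0.024311 kg m^2; centre at d = 0.439 m, so I = I_cm + Md² gives I = 0.024311 + (1.94)(0.439)² = 0.39819 kg m^2.
Total I = 5.4928 kg m^2; total mass M = 8.203 kg.
k = √(I/M) = √(5.4928/8.203) = 0.81829 m.

0.818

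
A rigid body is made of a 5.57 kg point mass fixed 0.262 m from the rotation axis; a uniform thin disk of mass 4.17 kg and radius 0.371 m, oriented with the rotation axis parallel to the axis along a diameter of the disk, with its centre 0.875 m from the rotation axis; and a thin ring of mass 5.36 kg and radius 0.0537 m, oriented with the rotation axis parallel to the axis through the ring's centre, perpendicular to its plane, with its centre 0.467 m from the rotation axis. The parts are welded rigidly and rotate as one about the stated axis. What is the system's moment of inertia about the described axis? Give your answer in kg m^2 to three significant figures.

4.90

Point mass: I_cm = 0; centre at d = 0.262 m, so I = I_cm + Md² gives I = 0 + (5.57)(0.262)² = 0.38235 kg m^2.
Thin disk: I_cm = (1/4)MR² = (1/4)(4.17)(0.371)² = 0.14349 kg m^2; centre at d = 0.875 m, so I = I_cm + Md² gives I = 0.14349 + (4.17)(0.875)² = 3.3361 kg m^2.
Thin ring: I_cm = MR² = (5.36)(0.0537)² = 0.015457 kg m^2; centre at d = 0.467 m, so I = I_cm + Md² gives I = 0.015457 + (5.36)(0.467)² = 1.1844 kg m^2.
Total I = 0.38235 + 3.3361 + 1.1844 = 4.9029 kg m^2.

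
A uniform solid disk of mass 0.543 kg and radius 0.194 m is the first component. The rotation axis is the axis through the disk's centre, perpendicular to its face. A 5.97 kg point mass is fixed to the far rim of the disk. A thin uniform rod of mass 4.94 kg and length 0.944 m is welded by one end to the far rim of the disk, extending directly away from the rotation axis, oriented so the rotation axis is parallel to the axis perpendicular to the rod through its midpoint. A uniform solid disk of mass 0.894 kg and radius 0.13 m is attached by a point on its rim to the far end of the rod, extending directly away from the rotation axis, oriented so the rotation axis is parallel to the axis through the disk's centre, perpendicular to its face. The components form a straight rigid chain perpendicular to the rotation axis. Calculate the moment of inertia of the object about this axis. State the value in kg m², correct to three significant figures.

Solid disk: I_cm = (1/2)MR² = (1/2)(0.543)(0.194)² = 0.010218 kg m²; axis through the centre, so I = 0.010218 kg m².
Point mass: I_cm = 0; centre at d = 0.194 m, so the parallel axis theorem gives I = 0 + (5.97)(0.194)² = 0.22469 kg m².
Thin rod: I_cm = (1/12)ML² = (1/12)(4.94)(0.944)² = 0.36685 kg m²; centre at d = 0.194 + 0.472 = 0.666 m, so the parallel axis theorem gives I = 0.36685 + (4.94)(0.666)² = 2.558 kg m².
Solid disk: I_cm = (1/2)MR² = (1/2)(0.894)(0.13)² = 0.0075543 kg m²; centre at d = 0.194 + 0.472 + 0.472 + 0.13 = 1.268 m, so the parallel axis theorem gives I = 0.0075543 + (0.894)(1.268)² = 1.4449 kg m².
Total I = 0.010218 + 0.22469 + 2.558 + 1.4449 = 4.2379 kg m².

4.24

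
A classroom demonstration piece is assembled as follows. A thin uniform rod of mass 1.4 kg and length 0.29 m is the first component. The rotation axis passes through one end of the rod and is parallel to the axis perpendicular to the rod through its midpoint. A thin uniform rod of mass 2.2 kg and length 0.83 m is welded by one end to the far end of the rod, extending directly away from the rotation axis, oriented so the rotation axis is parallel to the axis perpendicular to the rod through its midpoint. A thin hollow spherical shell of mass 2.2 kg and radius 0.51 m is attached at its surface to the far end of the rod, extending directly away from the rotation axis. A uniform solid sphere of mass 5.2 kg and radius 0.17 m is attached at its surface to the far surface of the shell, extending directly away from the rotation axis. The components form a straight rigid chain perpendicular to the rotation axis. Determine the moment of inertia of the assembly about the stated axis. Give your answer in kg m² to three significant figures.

Thin rod: I_cm = (1/12)ML² = (1/12)(1.4)(0.29)² = 0.0098117 kg m²; centre at d = 0.145 m, so the parallel axis theorem gives I = 0.0098117 + (1.4)(0.145)² = 0.039247 kg m².
Thin rod: I_cm = (1/12)ML² = (1/12)(2.2)(0.83)² = 0.1263 kg m²; centre at d = 0.145 + 0.145 + 0.415 = 0.705 m, so the parallel axis theorem gives I = 0.1263 + (2.2)(0.705)² = 1.2198 kg m².
Spherical shell: I_cm = (2/3)MR² = (2/3)(2.2)(0.51)² = 0.38148 kg m²; centre at d = 0.145 + 0.145 + 0.415 + 0.415 + 0.51 = 1.63 m, so the parallel axis theorem gives I = 0.38148 + (2.2)(1.63)² = 6.2267 kg m².
Solid sphere: I_cm = (2/5)MR² = (2/5)(5.2)(0.17)² = 0.060112 kg m²; centre at d = 0.145 + 0.145 + 0.415 + 0.415 + 0.51 + 0.51 + 0.17 = 2.31 m, so the parallel axis theorem gives I = 0.060112 + (5.2)(2.31)² = 27.808 kg m².
Total I = 0.039247 + 1.2198 + 6.2267 + 27.808 = 35.293 kg m².

35.3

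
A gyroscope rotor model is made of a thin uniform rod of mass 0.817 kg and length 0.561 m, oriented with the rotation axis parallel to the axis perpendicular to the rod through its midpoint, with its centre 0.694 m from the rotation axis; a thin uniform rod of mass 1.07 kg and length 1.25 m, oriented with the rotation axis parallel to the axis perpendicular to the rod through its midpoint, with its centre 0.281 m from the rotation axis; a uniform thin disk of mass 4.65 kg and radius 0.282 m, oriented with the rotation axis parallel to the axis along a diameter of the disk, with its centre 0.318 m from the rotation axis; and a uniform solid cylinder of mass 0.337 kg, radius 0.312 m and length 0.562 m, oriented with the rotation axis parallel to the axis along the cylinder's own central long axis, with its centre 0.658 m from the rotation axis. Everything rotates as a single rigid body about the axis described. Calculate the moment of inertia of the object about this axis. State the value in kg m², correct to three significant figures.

1.36

Thin rod: I_cm = (1/12)ML² = (1/12)(0.817)(0.561)² = 0.021427 kg m²; centre at d = 0.694 m, so the parallel axis theorem gives I = 0.021427 + (0.817)(0.694)² = 0.41492 kg m².
Thin rod: I_cm = (1/12)ML² = (1/12)(1.07)(1.25)² = 0.13932 kg m²; centre at d = 0.281 m, so the parallel axis theorem gives I = 0.13932 + (1.07)(0.281)² = 0.22381 kg m².
Thin disk: I_cm = (1/4)MR² = (1/4)(4.65)(0.282)² = 0.092447 kg m²; centre at d = 0.318 m, so the parallel axis theorem gives I = 0.092447 + (4.65)(0.318)² = 0.56267 kg m².
Solid cylinder: I_cm = (1/2)MR² = (1/2)(0.337)(0.312)² = 0.016402 kg m²; centre at d = 0.658 m, so the parallel axis theorem gives I = 0.016402 + (0.337)(0.658)² = 0.16231 kg m².
Total I = 0.41492 + 0.22381 + 0.56267 + 0.16231 = 1.3637 kg m².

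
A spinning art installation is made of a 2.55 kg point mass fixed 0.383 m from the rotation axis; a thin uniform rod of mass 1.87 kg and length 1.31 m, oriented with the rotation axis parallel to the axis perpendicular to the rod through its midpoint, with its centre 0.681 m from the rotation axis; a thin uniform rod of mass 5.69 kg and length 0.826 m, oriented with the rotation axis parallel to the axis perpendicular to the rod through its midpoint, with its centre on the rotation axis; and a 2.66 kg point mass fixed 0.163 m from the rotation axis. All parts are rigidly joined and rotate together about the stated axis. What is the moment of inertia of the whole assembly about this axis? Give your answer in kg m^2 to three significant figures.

Point mass: I_cm = 0; centre at d = 0.383 m, so the parallel axis theorem gives I = 0 + (2.55)(0.383)² = 0.37406 kg m^2.
Thin rod: I_cm = (1/12)ML² = (1/12)(1.87)(1.31)² = 0.26743 kg m^2; centre at d = 0.681 m, so the parallel axis theorem gives I = 0.26743 + (1.87)(0.681)² = 1.1347 kg m^2.
Thin rod: I_cm = (1/12)ML² = (1/12)(5.69)(0.826)² = 0.32351 kg m^2; axis through the centre, so I = 0.32351 kg m^2.
Point mass: I_cm = 0; centre at d = 0.163 m, so the parallel axis theorem gives I = 0 + (2.66)(0.163)² = 0.070674 kg m^2.
Total I = 0.37406 + 1.1347 + 0.32351 + 0.070674 = 1.9029 kg m^2.

1.90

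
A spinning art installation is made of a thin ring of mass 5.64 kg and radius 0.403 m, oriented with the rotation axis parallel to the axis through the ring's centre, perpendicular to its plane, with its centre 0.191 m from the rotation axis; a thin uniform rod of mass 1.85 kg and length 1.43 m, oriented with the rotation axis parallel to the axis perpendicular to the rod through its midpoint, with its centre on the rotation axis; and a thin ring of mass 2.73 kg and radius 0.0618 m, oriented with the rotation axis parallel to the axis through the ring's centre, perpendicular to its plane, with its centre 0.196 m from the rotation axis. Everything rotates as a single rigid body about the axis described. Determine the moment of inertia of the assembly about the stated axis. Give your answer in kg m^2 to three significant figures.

Thin ring: I_cm = MR² = (5.64)(0.403)² = 0.91599 kg m^2; centre at d = 0.191 m, so I = I_cm + Md² gives I = 0.91599 + (5.64)(0.191)² = 1.1217 kg m^2.
Thin rod: I_cm = (1/12)ML² = (1/12)(1.85)(1.43)² = 0.31526 kg m^2; axis through the centre, so I = 0.31526 kg m^2.
Thin ring: I_cm = MR² = (2.73)(0.0618)² = 0.010427 kg m^2; centre at d = 0.196 m, so I = I_cm + Md² gives I = 0.010427 + (2.73)(0.196)² = 0.1153 kg m^2.
Total I = 1.1217 + 0.31526 + 0.1153 = 1.5523 kg m^2.

1.55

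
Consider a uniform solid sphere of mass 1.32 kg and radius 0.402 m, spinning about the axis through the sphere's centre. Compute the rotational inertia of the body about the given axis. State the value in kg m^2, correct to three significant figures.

I_cm = (2/5)MR² = (2/5)(1.32)(0.402)² = 0.085327 kg m^2; axis through the centre, so I = 0.085327 kg m^2.

0.0853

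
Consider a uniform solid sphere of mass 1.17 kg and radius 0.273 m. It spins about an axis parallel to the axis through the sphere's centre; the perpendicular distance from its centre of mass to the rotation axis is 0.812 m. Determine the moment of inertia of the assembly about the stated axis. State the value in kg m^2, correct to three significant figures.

I_cm = (2/5)MR² = (2/5)(1.17)(0.273)² = 0.03488 kg m^2; centre at d = 0.812 m, so the parallel axis theorem gives I = 0.03488 + (1.17)(0.812)² = 0.80631 kg m^2.

0.806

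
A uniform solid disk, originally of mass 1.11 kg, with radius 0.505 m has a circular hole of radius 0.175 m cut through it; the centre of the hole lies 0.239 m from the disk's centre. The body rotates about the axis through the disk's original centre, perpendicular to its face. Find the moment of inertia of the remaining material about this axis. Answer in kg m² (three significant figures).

Unpierced body about its centre: I₀ = (1/2)MR² = (1/2)(1.11)(0.505)² = 0.14154 kg m².
The removed disk has mass m = M·(r/R)² = (1.11)(0.175/0.505)² = 0.1333 kg (same uniform areal density).
Its moment of inertia about the rotation axis (parallel-axis theorem): I_hole = (1/2)mr² + md² = (1/2)(0.1333)(0.175)² + (0.1333)(0.239)² = 0.0096551 kg m².
Treating the hole as negative mass, I = I₀ − I_hole = 0.14154 − 0.0096551 = 0.13188 kg m².

0.132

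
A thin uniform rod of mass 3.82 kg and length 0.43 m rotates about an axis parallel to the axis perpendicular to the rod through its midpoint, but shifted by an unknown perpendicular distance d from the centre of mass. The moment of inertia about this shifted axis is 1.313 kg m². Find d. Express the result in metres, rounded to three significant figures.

0.573

About the centre-of-mass axis, I_cm = (1/12)ML² = (1/12)(3.82)(0.43)² = 0.05886 kg m².
Parallel axis theorem: I = I_cm + Md², so Md² = 1.313 − 0.05886 = 1.2541 kg m².
d = √(1.2541 / 3.82) = 0.57298 m.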